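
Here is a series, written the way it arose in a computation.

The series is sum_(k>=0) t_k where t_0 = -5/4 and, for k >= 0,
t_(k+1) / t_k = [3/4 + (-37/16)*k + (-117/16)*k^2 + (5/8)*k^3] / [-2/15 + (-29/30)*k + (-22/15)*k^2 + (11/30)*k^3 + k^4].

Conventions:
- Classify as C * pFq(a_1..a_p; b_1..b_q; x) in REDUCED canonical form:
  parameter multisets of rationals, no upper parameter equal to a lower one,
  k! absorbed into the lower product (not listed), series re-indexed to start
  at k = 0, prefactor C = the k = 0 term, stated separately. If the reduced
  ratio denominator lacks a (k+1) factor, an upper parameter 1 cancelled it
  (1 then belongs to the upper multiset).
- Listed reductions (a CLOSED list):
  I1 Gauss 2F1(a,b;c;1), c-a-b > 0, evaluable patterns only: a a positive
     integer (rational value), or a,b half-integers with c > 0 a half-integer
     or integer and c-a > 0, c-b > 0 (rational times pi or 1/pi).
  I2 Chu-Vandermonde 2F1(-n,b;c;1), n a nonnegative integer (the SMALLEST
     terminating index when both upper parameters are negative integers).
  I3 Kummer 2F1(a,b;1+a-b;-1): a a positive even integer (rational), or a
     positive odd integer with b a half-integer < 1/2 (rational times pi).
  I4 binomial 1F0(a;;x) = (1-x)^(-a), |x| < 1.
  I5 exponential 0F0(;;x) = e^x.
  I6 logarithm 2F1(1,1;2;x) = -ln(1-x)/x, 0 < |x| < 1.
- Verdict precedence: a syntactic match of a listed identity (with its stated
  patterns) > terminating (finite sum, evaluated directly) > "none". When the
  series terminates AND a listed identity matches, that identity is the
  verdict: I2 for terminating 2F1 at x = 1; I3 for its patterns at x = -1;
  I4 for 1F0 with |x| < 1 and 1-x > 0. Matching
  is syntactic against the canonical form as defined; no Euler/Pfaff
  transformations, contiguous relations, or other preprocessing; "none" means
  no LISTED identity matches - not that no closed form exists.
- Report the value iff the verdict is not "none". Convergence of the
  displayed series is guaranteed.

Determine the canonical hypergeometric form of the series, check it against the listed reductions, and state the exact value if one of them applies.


At argument 5/8: a 2F2 with upper {-12, -1/5}, lower {-4/3, 1/5}, scaled by C = -5/4. Verdict: terminating. (-12)_k vanishes past k = 12, leaving a 13-term sum, computed directly. Hence: -52491021123798685432594615/12882021054804498707382272.

Key observation: with t_0 = -5/4, the expanded ratio factors over Q; prefactor -5/4, roots give parameters.
Term ratio: r(k) = (5/8) * (k-12) (k-1/5) / [(k-4/3) (k+1/5) (k+1)] - rational in k. x = (5/8); t_0 = -5/4; negate the roots.


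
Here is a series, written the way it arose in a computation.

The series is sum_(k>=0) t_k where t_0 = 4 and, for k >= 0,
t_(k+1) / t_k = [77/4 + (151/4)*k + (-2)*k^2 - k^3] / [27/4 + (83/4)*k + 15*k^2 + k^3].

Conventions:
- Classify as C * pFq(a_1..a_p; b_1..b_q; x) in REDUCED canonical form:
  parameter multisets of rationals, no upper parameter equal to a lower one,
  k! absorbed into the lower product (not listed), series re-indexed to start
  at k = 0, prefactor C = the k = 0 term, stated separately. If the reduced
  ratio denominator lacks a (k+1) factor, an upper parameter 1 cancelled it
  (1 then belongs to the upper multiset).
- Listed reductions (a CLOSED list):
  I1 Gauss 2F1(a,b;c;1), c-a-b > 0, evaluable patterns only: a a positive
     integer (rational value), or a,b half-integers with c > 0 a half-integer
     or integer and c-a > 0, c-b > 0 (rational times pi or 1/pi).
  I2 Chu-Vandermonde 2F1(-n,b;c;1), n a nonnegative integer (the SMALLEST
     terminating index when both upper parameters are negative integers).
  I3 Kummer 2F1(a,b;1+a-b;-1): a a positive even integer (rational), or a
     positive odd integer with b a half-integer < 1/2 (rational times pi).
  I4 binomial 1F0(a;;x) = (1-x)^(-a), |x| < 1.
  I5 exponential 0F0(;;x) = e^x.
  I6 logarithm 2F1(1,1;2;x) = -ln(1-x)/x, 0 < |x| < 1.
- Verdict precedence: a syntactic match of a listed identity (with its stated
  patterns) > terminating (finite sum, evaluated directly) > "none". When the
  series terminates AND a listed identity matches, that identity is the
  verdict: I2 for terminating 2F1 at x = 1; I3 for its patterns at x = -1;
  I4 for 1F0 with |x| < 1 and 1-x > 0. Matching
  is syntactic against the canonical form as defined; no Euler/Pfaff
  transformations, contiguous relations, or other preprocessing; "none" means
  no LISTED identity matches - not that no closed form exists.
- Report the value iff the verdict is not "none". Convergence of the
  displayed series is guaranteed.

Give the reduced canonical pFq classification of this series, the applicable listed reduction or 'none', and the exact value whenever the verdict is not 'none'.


Key observation: with t_0 = 4, the ratio is unreduced: k + 1/2 divides both sides (C = 4, x = -1).
Ratio: r(k) = (-1) * (k-11/2) (k+7) / [(k+27/2) (k+1)] - rational; roots negated = parameters, x = (-1), C = 4.

x = -1 here; the reduced form reads 2F1, upper {-11/2, 7}, lower {27/2}, C = 4. Verdict (x = -1): Kummer's theorem (I3) applies (x = -1; c = 27/2 equals 1+a-b for upper {-11/2, 7}: listed pattern). Sum: (929553625/67108864) * pi.


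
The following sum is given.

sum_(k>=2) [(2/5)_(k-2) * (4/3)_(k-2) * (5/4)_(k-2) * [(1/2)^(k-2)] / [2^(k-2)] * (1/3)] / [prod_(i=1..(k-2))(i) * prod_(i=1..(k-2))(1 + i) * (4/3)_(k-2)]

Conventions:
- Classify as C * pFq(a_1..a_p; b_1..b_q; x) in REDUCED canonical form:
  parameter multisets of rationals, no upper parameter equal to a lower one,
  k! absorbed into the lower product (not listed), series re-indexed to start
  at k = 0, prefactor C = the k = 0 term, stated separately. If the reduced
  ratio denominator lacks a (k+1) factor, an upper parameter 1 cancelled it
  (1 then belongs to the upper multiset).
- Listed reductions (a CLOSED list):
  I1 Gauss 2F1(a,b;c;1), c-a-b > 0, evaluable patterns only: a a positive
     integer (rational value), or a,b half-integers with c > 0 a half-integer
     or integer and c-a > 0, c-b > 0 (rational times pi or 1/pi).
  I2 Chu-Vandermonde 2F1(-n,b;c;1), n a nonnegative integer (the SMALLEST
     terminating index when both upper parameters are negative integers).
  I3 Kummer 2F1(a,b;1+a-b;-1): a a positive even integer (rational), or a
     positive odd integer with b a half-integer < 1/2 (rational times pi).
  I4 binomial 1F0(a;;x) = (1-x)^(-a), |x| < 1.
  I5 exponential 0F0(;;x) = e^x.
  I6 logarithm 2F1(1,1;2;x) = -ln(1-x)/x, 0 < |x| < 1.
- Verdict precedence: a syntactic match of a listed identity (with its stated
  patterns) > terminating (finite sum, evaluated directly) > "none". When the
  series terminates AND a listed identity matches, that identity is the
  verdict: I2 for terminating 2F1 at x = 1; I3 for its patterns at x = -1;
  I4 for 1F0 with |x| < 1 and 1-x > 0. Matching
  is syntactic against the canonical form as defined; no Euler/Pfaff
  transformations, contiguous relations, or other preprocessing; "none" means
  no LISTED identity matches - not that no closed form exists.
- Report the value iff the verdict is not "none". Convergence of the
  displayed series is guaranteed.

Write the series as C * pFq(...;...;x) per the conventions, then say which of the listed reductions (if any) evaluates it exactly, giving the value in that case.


Reduced: x = 1/4, 2F1, upper = {2/5, 5/4}, lower = {2}, C = 1/3. Verdict: none here - no I1-I6 shape fits x = 1/4 with lower {2}.

Key observation: t_0 = 1/3 here, and the two k-th powers (C = 1/3) combine into one argument.
Step ratio: r(k) = (1/4) * (k+2/5) (k+5/4) / [(k+2) (k+1)] - poly over poly, x = (1/4) from leading terms; C = 1/3 at k = 0.


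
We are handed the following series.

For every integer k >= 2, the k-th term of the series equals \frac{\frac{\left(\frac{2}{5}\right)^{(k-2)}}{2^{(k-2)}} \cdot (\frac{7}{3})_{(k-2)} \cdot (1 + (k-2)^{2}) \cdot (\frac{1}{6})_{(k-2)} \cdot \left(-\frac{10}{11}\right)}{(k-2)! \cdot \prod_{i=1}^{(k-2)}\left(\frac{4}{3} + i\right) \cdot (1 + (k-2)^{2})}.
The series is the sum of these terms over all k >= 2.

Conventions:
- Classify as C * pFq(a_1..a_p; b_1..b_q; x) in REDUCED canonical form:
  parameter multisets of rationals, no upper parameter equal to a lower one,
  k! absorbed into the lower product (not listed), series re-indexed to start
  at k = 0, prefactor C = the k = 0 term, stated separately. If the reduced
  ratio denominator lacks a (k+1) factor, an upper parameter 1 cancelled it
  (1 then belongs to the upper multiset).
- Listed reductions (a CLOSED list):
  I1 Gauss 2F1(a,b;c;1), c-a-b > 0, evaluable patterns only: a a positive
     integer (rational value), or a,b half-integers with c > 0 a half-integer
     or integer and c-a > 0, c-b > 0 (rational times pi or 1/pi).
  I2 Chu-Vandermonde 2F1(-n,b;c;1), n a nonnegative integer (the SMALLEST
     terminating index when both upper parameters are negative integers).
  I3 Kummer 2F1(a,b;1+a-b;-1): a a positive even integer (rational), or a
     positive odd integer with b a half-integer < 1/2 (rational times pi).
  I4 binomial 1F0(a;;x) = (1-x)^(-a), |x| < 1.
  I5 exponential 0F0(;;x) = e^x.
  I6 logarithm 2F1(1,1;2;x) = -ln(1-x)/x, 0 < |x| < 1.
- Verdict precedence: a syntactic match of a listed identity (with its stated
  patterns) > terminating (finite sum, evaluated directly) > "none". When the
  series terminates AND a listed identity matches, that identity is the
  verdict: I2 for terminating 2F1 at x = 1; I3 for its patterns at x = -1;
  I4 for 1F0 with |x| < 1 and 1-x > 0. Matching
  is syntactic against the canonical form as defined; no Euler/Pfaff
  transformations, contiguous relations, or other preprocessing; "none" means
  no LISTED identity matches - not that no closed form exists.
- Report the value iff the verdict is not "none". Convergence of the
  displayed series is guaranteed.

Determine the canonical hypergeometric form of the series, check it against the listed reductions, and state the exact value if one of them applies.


At argument \frac{1}{5}: a 1F0 with upper {\frac{1}{6}}, lower {-}, scaled by C = -\frac{10}{11}. Verdict (x = \frac{1}{5}): binomial (I4) applies (the 1F0 binomial series: exponent -1/6, x = \frac{1}{5}). Exact value: \left(-\frac{10}{11}\right) \cdot \left(\frac{4}{5}\right)^{-\frac{1}{6}}.

The tell: from the first term -\frac{10}{11}: the parameter 7/3 appears in both the upper and lower lists and cancels (alongside the other common factor).
Consecutive-term ratio: r(k) = \frac{1}{5} * (k+\frac{1}{6}) / [(k+1)] ; factor over Q: parameters, x = \frac{1}{5}, and C = -\frac{10}{11}.


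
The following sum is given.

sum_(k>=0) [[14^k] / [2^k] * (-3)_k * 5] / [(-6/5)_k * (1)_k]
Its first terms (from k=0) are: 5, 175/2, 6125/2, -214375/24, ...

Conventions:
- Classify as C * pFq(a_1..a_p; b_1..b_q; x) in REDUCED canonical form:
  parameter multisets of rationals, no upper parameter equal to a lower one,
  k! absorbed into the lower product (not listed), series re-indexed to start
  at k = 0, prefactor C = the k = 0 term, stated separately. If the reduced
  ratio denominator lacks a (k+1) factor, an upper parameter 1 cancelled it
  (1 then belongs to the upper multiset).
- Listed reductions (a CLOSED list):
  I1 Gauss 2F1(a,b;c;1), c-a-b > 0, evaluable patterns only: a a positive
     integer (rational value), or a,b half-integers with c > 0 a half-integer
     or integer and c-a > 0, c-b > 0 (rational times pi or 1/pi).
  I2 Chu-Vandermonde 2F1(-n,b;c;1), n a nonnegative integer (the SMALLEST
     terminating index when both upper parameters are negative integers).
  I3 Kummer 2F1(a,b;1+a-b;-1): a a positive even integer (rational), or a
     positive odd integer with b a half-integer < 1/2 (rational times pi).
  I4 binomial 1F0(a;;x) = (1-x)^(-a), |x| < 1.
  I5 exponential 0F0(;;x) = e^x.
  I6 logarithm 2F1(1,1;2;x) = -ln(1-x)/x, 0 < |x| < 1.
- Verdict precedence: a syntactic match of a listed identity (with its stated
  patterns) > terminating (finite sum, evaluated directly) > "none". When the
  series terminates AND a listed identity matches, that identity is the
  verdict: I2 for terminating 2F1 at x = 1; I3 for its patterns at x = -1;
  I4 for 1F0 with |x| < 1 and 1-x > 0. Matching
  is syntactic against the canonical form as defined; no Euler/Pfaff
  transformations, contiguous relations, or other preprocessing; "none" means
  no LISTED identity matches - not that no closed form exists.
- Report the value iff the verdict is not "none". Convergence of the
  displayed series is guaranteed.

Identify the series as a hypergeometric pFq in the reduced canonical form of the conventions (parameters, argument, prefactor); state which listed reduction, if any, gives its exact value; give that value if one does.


This is 5 * 1F1(-3; -6/5; 7) in reduced canonical form. Verdict: terminating - upper parameter -3 makes this a finite sum (last index 3), evaluated exactly. Sum: -138655/24.

Key observation: x = 7 and the two k-th powers (prefactor 5) combine into one argument.
Adjacent-term ratio: r(k) = 7 * (k-3) / [(k-6/5) (k+1)] - rational in k, leading ratio 7; with t_0 = 5, classification follows.


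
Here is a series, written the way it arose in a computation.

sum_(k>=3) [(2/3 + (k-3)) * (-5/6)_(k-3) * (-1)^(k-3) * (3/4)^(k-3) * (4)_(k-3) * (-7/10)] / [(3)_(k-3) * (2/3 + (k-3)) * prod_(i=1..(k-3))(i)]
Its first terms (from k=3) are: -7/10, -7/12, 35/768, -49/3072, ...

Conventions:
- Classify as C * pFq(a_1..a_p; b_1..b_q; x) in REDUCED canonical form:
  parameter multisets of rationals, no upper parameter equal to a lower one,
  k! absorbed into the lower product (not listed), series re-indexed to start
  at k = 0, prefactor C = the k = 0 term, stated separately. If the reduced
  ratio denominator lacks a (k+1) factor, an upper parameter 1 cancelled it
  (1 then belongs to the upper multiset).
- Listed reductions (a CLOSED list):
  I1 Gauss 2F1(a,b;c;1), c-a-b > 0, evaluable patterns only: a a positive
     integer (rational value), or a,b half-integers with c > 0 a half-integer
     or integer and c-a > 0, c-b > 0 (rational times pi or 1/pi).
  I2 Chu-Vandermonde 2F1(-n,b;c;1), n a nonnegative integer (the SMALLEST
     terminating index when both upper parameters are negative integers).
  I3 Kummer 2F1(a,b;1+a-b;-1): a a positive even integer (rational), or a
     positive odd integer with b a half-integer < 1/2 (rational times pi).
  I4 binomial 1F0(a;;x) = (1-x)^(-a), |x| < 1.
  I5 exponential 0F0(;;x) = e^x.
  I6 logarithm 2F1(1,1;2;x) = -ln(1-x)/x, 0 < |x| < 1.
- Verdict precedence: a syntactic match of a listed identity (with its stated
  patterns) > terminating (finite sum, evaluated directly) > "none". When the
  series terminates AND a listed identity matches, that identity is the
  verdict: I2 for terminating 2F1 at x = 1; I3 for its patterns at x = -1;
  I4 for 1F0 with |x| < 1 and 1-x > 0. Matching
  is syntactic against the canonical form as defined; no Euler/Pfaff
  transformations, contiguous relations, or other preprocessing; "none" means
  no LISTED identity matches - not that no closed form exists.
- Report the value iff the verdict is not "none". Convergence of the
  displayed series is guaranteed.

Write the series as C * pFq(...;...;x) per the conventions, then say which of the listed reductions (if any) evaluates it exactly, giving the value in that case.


x = -3/4 here; the reduced form reads 2F1, upper {-5/6, 4}, lower {3}, C = -7/10. Verdict: none. No listed pattern accepts 2F1(-5/6, 4; 3; -3/4).

The tell: t_0 being -7/10, the product of the first k integers (C = -7/10, x = -3/4) is k!.
Term ratio: r(k) = (-3/4) * (k-5/6) (k+4) / [(k+3) (k+1)] - rational in k. x = (-3/4); t_0 = -7/10; negate the roots.


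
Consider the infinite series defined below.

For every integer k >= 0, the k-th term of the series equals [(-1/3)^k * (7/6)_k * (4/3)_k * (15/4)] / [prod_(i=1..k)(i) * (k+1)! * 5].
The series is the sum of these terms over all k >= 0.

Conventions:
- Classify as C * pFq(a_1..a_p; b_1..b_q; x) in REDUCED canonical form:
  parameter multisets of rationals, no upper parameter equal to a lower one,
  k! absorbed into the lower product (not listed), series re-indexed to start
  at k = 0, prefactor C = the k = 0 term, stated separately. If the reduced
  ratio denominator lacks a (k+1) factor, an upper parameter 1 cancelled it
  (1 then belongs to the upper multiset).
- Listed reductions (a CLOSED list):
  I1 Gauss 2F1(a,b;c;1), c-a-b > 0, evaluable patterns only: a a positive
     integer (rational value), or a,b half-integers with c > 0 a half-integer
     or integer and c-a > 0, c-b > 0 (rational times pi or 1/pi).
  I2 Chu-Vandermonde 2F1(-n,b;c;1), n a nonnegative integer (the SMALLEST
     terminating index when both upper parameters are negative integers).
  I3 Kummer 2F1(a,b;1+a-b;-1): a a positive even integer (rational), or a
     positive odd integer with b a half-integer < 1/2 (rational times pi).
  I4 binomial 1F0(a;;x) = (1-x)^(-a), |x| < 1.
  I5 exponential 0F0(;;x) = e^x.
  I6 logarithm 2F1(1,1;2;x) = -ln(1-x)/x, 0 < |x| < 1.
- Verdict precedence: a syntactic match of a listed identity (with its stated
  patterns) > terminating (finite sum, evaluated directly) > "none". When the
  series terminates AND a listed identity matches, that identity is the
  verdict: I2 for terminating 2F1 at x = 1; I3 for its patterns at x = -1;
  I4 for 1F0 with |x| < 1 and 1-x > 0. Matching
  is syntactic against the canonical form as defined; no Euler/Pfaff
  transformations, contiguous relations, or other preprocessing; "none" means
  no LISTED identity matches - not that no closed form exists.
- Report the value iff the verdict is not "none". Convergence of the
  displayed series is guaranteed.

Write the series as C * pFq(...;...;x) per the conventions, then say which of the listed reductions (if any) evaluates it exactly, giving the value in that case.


Prefactor 3/4, argument -1/3: 2F1 with upper {7/6, 4/3} over lower {2}. Verdict: none - this 2F1 at x = -1/3 matches no listed pattern, and upper {7/6, 4/3} holds no stopper.

First insight: t_0 = 3/4 here, and the denominator's factorial ratio (C = 3/4, x = -1/3) is a lower Pochhammer.
Ratio: r(k) = (-1/3) * (k+7/6) (k+4/3) / [(k+2) (k+1)] - rational in k, leading ratio (-1/3); with t_0 = 3/4, classification follows.


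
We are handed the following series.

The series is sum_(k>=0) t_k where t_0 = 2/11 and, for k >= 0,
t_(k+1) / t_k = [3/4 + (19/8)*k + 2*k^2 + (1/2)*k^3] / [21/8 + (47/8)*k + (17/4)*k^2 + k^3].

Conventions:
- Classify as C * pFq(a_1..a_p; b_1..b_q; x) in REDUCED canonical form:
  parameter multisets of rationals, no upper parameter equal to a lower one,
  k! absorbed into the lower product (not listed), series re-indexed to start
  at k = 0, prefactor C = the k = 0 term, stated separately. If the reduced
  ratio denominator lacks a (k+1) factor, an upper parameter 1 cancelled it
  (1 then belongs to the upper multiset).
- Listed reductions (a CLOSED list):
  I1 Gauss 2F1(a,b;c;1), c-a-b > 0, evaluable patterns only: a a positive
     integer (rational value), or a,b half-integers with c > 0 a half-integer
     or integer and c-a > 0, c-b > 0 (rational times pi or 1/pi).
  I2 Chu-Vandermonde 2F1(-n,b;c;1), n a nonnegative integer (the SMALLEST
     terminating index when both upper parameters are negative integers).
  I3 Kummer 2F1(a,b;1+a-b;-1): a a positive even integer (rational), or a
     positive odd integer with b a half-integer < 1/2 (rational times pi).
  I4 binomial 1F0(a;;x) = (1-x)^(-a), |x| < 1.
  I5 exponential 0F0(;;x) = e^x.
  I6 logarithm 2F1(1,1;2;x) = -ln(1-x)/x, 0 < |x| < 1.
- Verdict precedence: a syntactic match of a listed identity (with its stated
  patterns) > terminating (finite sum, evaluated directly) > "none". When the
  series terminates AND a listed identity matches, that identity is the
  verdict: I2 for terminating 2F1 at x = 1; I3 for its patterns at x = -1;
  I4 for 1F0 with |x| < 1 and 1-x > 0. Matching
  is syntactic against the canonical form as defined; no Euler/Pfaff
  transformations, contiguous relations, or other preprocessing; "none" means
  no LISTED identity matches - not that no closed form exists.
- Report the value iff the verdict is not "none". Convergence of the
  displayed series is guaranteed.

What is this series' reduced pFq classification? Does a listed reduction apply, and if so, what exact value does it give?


Canonical form: C = 2/11 times 2F1 with upper {1/2, 2}, lower {7/4}, x = 1/2. Verdict: none. A 2F1 with upper {1/2, 2} fits none of I1-I6 at x = 1/2; the sum runs forever.

First insight: x = (1/2) and the expanded ratio factors over Q; C = 2/11, x = 1/2, roots give parameters.
Term ratio: r(k) = (1/2) * (k+1/2) (k+2) / [(k+7/4) (k+1)] ; factor over Q: parameters, x = (1/2), and C = 2/11.


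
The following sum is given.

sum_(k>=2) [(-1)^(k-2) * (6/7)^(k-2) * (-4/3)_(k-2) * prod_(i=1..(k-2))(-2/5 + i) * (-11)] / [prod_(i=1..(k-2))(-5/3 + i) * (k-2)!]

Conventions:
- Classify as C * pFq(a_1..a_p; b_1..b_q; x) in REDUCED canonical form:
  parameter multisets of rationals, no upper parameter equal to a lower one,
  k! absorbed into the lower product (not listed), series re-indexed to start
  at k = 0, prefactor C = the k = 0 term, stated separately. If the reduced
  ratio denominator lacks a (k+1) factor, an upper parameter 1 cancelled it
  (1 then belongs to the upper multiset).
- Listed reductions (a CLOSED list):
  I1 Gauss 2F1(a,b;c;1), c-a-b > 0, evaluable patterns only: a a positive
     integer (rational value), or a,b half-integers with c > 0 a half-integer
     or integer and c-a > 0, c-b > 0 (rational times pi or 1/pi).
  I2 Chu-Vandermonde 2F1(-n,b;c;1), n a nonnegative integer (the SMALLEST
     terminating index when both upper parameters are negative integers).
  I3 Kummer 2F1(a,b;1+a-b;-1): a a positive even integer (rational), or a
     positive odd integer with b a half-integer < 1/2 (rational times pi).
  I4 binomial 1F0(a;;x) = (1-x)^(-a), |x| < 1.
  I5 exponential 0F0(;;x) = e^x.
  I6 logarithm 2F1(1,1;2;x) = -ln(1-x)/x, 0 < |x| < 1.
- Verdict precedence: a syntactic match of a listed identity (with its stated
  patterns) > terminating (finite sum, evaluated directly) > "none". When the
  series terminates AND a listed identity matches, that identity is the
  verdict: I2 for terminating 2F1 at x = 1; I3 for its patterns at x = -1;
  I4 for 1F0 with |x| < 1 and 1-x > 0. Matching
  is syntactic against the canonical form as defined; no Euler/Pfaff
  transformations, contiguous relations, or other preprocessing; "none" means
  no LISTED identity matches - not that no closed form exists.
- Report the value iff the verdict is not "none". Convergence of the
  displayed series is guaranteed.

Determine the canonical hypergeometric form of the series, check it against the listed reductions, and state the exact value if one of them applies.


With C = -11: the canonical form is 2F1(-4/3, 3/5; -2/3; -6/7). Verdict: none. No listed pattern accepts 2F1(-4/3, 3/5; -2/3; -6/7).

Structural cue: t_0 being -11, the lower running product (C = -11) is a rising factorial.
Adjacent-term ratio: r(k) = (-6/7) * (k-4/3) (k+3/5) / [(k-2/3) (k+1)] ; factor over Q: parameters, x = (-6/7), and C = -11.


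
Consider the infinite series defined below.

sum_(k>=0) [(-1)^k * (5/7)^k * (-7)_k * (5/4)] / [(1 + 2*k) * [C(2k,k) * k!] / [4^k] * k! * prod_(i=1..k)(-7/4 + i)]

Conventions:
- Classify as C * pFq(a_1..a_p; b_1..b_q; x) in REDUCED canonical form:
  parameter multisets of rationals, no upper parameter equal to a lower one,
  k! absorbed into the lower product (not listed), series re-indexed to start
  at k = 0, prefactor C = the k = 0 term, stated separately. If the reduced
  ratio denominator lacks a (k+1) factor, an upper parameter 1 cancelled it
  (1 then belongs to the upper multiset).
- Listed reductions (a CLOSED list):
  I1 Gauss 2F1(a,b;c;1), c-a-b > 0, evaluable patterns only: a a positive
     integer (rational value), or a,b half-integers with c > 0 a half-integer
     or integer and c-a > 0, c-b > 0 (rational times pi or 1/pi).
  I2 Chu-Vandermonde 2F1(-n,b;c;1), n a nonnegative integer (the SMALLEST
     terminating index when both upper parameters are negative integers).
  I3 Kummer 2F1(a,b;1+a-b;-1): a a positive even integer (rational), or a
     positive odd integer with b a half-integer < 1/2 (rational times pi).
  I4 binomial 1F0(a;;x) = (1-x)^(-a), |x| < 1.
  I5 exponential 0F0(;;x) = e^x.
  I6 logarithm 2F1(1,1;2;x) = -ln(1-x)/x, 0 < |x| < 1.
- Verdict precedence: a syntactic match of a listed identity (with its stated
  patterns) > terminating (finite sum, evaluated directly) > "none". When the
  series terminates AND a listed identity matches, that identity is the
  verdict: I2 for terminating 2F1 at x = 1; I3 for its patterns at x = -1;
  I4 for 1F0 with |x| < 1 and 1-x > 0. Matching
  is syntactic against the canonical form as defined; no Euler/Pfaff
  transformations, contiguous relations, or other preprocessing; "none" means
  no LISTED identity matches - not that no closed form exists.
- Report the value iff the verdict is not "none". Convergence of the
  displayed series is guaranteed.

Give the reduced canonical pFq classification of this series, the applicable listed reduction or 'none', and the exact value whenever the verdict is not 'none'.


The series (x = -5/7) is 1F2: upper {-7}, lower {-3/4, 3/2}, prefactor 5/4. Verdict: terminating - upper parameter -7 makes this a finite sum (last index 7), evaluated exactly. Exact value: -967607287444492495/33468843082799124.

Key observation: t_0 = 5/4 here, and the lower running product (prefactor 5/4) is a rising factorial.
Consecutive-term ratio: r(k) = (-5/7) * (k-7) / [(k-3/4) (k+3/2) (k+1)] - rational in k, leading ratio (-5/7); with t_0 = 5/4, classification follows.


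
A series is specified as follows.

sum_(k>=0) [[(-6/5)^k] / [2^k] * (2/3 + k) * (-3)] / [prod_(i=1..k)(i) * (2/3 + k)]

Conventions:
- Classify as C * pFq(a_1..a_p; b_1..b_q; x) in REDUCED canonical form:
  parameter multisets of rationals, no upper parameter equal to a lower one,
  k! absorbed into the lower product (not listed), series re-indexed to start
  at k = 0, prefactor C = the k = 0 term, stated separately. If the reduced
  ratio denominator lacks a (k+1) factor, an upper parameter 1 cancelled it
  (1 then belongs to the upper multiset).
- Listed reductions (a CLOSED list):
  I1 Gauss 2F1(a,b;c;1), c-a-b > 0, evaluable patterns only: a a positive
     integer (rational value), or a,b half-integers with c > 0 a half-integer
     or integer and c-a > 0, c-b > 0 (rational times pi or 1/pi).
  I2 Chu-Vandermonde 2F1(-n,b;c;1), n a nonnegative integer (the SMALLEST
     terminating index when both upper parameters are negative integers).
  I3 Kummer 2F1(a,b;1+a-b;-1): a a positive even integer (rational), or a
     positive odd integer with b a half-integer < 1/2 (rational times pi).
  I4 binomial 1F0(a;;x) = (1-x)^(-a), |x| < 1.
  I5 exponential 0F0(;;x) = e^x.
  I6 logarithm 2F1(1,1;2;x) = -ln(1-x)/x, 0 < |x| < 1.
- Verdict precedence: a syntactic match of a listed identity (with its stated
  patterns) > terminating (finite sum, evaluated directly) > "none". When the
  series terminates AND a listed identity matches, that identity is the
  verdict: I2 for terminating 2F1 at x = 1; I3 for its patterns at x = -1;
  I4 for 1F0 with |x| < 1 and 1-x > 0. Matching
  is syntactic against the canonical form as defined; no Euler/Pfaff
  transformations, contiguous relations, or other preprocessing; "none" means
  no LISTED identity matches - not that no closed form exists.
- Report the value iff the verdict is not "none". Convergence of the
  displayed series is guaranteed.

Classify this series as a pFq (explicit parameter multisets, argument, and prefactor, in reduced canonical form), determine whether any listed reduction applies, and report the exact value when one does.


Classification (C = -3): 0F0 with upper {-}, lower {-}, argument x = -3/5. Verdict: the I5 exponential reduction matches (the 0F0 exponential series at x = -3/5). Exact value: (-3) * e^(-3/5).

The tell: from the first term -3: striking the common factor k + 2/3 reduces the term (C = -3).
Adjacent-term ratio: r(k) = (-3/5) * 1 / [(k+1)] - rational in k. x = (-3/5); t_0 = -3; negate the roots.


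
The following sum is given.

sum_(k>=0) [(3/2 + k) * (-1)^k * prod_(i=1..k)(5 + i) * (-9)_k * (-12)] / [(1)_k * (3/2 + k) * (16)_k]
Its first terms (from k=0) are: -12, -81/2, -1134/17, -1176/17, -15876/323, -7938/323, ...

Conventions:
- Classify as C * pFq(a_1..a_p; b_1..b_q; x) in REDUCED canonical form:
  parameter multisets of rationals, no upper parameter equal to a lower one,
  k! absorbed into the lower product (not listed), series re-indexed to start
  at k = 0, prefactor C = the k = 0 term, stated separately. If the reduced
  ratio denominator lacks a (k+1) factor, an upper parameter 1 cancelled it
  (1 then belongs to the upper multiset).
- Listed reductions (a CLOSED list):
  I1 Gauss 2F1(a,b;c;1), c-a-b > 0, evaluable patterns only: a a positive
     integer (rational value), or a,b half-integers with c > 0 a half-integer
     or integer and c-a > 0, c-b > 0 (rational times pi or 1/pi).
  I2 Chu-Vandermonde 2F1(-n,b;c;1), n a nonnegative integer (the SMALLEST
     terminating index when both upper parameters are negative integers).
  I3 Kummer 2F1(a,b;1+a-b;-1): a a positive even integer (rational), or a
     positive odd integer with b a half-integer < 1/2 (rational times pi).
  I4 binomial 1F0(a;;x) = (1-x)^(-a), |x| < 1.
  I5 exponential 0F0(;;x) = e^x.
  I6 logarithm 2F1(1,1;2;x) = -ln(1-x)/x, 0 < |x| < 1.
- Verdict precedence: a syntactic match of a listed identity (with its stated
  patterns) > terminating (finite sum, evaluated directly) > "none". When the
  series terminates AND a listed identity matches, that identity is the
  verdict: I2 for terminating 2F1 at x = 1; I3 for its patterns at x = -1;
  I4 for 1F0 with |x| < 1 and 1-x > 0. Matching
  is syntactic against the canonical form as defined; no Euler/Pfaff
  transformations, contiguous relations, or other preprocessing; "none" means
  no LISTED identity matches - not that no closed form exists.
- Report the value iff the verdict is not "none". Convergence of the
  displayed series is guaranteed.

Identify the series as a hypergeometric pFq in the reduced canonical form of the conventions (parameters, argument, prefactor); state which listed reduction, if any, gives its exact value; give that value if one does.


Structural cue: t_0 being -12, the running product (prefactor -12) telescopes to a rising factorial.
Step ratio: r(k) = (-1) * (k-9) (k+6) / [(k+16) (k+1)] ; factor over Q: parameters, x = (-1), and C = -12.

Canonical form: C = -12 times 2F1 with upper {-9, 6}, lower {16}, x = -1. Verdict: this is Kummer (I3) (x = -1; c = 16 equals 1+a-b for upper {-9, 6}: listed pattern). Hence: -273.


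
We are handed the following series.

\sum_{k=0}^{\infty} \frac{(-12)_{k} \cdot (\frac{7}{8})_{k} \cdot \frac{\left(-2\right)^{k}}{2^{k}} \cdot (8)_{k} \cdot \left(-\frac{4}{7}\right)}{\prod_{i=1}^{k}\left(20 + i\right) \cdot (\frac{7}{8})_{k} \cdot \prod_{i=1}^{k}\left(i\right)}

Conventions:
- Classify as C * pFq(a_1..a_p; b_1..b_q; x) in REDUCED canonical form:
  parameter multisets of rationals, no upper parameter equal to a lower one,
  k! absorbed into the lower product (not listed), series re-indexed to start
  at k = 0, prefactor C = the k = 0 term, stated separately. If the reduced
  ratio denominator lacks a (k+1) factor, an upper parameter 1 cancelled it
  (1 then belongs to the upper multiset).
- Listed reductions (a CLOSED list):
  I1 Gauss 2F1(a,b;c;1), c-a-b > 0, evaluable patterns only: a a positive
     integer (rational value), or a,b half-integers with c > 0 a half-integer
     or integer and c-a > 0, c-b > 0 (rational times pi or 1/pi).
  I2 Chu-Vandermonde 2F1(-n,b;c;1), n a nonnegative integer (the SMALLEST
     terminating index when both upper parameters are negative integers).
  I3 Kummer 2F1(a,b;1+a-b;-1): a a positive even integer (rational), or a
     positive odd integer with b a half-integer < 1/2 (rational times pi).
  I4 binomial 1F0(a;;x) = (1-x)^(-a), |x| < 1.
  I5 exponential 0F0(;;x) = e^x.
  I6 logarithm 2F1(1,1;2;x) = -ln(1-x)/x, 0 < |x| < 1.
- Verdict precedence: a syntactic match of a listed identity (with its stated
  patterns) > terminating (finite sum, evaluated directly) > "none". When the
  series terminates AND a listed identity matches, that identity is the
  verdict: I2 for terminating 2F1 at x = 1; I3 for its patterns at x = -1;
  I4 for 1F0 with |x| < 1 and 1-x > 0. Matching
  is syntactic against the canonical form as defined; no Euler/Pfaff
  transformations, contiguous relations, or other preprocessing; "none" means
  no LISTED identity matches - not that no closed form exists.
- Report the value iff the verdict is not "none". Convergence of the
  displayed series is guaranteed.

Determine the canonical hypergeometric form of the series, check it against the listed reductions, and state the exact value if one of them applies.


Prefactor -\frac{4}{7}, argument -1: 2F1 with upper {-12, 8} over lower {21}. Verdict: Kummer (I3) matches (x = -1; c = 21 equals 1+a-b for upper {-12, 8}: listed pattern). Value: -\frac{1938}{49}.

The tell: t_0 being -\frac{4}{7}, the parameter 7/8 appears in both the upper and lower lists and cancels.
Step ratio: r(k) = -1 * (k-12) (k+8) / [(k+21) (k+1)] - rational in k, leading ratio -1; with t_0 = -\frac{4}{7}, classification follows.


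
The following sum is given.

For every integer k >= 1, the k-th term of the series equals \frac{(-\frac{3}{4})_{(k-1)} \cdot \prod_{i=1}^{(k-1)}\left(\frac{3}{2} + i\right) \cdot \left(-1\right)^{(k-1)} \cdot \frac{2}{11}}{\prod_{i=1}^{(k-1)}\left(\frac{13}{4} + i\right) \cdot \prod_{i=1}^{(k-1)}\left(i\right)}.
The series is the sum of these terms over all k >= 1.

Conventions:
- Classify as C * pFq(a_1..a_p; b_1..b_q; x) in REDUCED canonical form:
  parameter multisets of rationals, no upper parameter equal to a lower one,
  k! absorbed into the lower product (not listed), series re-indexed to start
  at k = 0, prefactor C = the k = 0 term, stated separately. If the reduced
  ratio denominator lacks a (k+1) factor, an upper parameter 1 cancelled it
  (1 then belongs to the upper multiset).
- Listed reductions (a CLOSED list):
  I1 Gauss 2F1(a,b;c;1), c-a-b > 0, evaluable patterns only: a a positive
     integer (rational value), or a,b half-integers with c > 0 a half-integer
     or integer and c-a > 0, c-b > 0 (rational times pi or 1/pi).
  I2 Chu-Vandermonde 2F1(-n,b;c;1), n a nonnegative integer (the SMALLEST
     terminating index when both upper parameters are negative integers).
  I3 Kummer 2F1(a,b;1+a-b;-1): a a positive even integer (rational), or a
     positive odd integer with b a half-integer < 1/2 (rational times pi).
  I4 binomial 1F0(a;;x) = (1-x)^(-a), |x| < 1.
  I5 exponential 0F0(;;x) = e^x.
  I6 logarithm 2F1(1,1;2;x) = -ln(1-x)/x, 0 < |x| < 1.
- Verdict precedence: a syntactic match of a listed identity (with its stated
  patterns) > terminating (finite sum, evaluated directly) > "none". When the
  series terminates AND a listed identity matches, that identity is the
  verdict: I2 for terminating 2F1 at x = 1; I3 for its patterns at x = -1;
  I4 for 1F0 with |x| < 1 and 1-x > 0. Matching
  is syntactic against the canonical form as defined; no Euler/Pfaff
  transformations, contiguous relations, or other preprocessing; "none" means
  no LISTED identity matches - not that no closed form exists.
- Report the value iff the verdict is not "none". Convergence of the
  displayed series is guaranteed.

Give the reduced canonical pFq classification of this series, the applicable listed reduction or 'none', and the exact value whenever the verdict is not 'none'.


This is \frac{2}{11} * 2F1(-\frac{3}{4}, \frac{5}{2}; \frac{17}{4}; -1) in reduced canonical form. Verdict: none - this 2F1 at x = -1 matches no listed pattern, and upper {-\frac{3}{4}, \frac{5}{2}} holds no stopper.

The tell: with t_0 = \frac{2}{11}, the product of the first k integers (prefactor 2/11) is k!.
Term ratio: r(k) = -1 * (k-\frac{3}{4}) (k+\frac{5}{2}) / [(k+\frac{17}{4}) (k+1)] - rational; roots negated = parameters, x = -1, C = \frac{2}{11}.


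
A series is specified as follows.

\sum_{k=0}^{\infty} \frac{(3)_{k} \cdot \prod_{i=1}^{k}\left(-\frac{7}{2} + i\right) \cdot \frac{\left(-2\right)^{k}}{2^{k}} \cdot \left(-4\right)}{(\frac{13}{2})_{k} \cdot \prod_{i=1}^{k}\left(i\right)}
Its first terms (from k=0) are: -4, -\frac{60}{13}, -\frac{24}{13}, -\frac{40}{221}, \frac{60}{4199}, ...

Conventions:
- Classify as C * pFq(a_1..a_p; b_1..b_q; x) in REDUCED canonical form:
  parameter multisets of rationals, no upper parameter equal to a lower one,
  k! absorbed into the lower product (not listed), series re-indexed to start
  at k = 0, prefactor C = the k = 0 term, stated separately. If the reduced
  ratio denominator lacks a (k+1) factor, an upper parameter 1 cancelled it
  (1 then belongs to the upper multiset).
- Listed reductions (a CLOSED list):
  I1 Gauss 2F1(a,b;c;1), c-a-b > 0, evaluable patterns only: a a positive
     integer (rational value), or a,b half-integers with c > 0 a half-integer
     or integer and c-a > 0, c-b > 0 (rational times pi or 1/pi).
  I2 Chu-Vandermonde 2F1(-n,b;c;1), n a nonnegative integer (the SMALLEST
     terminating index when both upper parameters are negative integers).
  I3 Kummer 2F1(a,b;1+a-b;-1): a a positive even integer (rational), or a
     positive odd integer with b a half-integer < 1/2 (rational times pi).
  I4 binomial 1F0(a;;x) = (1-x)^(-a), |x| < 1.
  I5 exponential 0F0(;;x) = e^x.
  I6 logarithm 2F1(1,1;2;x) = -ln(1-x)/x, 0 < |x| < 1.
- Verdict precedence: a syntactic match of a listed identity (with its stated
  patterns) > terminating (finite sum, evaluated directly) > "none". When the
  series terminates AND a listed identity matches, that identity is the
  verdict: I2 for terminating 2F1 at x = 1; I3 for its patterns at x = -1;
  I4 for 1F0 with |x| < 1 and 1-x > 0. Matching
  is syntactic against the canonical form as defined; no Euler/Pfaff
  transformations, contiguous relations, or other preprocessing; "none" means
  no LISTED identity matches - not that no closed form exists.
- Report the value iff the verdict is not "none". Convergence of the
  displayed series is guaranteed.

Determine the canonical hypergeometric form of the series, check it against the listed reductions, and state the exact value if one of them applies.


The series (x = -1) is 2F1: upper {-\frac{5}{2}, 3}, lower {\frac{13}{2}}, prefactor -4. Verdict (x = -1): Kummer (I3) applies (x = -1; c = \frac{13}{2} equals 1+a-b for upper {-\frac{5}{2}, 3}: listed pattern). Exact value: \left(-\frac{3465}{1024}\right) \cdot \pi.

The tell: t_0 being -4, the product of the first k integers (C = -4, x = -1) is k!.
Consecutive-term ratio: r(k) = -1 * (k-\frac{5}{2}) (k+3) / [(k+\frac{13}{2}) (k+1)] - rational in k. x = -1; t_0 = -4; negate the roots.


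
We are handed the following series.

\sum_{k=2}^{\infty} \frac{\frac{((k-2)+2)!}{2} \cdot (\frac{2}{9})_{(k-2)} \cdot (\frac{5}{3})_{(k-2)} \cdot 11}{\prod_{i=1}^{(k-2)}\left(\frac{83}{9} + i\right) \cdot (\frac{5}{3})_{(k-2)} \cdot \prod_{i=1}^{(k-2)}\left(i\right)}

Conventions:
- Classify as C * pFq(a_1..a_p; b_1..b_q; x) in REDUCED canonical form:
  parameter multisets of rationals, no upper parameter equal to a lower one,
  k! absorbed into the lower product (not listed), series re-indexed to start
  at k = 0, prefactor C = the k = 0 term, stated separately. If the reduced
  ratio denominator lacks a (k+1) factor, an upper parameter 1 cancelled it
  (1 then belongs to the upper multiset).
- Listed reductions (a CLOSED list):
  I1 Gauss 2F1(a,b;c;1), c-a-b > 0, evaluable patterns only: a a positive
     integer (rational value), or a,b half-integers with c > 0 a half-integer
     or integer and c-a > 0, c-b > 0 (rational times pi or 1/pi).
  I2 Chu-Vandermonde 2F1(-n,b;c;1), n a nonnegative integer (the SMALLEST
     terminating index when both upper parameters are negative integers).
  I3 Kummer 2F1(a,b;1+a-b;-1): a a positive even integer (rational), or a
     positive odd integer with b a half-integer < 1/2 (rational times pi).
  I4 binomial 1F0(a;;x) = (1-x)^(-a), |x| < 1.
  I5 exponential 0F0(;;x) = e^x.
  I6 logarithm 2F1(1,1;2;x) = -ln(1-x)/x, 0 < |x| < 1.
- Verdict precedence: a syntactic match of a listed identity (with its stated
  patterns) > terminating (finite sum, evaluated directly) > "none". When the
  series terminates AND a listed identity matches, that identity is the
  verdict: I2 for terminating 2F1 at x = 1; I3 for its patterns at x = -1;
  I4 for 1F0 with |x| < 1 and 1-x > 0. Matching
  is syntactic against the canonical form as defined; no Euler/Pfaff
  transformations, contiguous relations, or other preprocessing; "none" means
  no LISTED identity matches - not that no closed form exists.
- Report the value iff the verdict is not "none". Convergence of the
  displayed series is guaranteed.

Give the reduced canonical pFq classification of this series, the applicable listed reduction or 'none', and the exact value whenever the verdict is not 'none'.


At argument 1: a 2F1 with upper {\frac{2}{9}, 3}, lower {\frac{92}{9}}, scaled by C = 11. Verdict at x = 1: Gauss's theorem (I1) matches (x = 1: the Gamma ratio telescopes since c-a-b = 7 > 0 and a = 3 in Z>0). Sum: \frac{2195765}{183708}.

Structural cue: with t_0 = 11, the product of the first k integers (C = 11) is k!.
Ratio: r(k) = 1 * (k+\frac{2}{9}) (k+3) / [(k+\frac{92}{9}) (k+1)] - rational in k, leading ratio 1; with t_0 = 11, classification follows.
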